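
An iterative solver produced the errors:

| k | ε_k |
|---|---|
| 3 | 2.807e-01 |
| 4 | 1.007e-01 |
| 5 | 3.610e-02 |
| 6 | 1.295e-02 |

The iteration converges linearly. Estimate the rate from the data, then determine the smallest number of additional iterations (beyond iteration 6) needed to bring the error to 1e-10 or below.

19

Rate ρ ≈ ε_6/ε_5 = 1.295e-02/3.610e-02 = 0.3587.
After j more steps, ε_{6+j} ≈ 1.295e-02·ρ^j; need ρ^j ≤ 1e-10/1.295e-02 = 7.72201e-09.
j ≥ ln(7.72201e-09)/ln(0.3587) = -18.6792/-1.02527 = 18.219.
So 19 more iterations are needed.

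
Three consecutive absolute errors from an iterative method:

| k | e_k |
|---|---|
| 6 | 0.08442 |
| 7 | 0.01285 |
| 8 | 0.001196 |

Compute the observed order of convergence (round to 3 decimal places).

1.261

p ≈ ln(e_8/e_7) / ln(e_7/e_6)
  = ln(0.001196/0.01285) / ln(0.01285/0.08442)
  = ln(0.0930739) / ln(0.152215)
  = -2.374361 / -1.882461 ≈ 1.261307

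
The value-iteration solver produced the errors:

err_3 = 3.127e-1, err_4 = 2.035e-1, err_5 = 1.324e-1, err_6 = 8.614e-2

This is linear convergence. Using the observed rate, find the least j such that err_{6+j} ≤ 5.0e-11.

Rate ρ ≈ err_6/err_5 = 8.614e-2/1.324e-1 = 0.6506.
After j more steps, err_{6+j} ≈ 8.614e-2·ρ^j; need ρ^j ≤ 5.0e-11/8.614e-2 = 5.8045e-10.
j ≥ ln(5.8045e-10)/ln(0.6506) = -21.2672/-0.42986 = 49.475.
So 50 more iterations are needed.

50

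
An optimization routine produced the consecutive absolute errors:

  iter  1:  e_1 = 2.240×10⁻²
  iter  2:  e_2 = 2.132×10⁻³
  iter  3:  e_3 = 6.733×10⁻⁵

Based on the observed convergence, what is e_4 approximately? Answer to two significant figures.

4.2e-7

First estimate the order: p ≈ ln(e_3/e_2) / ln(e_2/e_1) = ln(6.733×10⁻⁵/2.132×10⁻³)/ln(2.132×10⁻³/2.240×10⁻²) = ln(0.0315807)/ln(0.0951786) ≈ 1.4691.
Then e_4 ≈ e_3·(e_3/e_2)^p = 6.733×10⁻⁵·(0.0315807)^1.4691 = 6.733×10⁻⁵·0.00624454 ≈ 4.204e-07.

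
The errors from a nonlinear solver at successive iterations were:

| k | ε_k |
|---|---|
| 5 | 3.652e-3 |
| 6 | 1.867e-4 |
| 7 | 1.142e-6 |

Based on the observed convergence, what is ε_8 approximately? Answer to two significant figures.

1.8e-10

First estimate the order: p ≈ ln(ε_7/ε_6) / ln(ε_6/ε_5) = ln(1.142e-6/1.867e-4)/ln(1.867e-4/3.652e-3) = ln(0.00611676)/ln(0.0511227) ≈ 1.7140.
Then ε_8 ≈ ε_7·(ε_7/ε_6)^p = 1.142e-6·(0.00611676)^1.7140 = 1.142e-6·0.00016073 ≈ 1.836e-10.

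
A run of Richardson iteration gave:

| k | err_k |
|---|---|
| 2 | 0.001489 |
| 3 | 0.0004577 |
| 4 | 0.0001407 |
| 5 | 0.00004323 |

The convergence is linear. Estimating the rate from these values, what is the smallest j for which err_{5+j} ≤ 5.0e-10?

Rate ρ ≈ err_5/err_4 = 0.00004323/0.0001407 = 0.3072.
After j more steps, err_{5+j} ≈ 0.00004323·ρ^j; need ρ^j ≤ 5.0e-10/0.00004323 = 1.1566e-05.
j ≥ ln(1.1566e-05)/ln(0.3072) = -11.3674/-1.18026 = 9.631.
So 10 more iterations are needed.

10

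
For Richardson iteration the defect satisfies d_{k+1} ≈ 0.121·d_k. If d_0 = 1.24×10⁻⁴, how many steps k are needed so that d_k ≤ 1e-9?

6

After k steps, d_k ≈ 1.24×10⁻⁴·0.121^k.
Need 0.121^k ≤ 1e-9/1.24×10⁻⁴ = 8.06452e-06.
k ≥ ln(8.06452e-06)/ln(0.121) = -11.7280/-2.11196 = 5.553.
Smallest integer k = 6.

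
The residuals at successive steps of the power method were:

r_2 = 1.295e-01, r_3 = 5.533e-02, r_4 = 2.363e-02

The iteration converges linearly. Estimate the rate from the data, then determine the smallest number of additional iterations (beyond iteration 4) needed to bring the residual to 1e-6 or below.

12

Rate ρ ≈ r_4/r_3 = 2.363e-02/5.533e-02 = 0.4271.
After j more steps, r_{4+j} ≈ 2.363e-02·ρ^j; need ρ^j ≤ 1e-6/2.363e-02 = 4.23191e-05.
j ≥ ln(4.23191e-05)/ln(0.4271) = -10.0703/-0.85074 = 11.837.
So 12 more iterations are needed.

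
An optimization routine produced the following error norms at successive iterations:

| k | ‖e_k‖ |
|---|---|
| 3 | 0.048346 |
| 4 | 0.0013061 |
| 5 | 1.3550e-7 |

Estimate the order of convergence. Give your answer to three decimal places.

2.540

p ≈ ln(‖e_5‖/‖e_4‖) / ln(‖e_4‖/‖e_3‖)
  = ln(1.3550e-7/0.0013061) / ln(0.0013061/0.048346)
  = ln(0.000103744) / ln(0.0270157)
  = -9.173584 / -3.611337 ≈ 2.540218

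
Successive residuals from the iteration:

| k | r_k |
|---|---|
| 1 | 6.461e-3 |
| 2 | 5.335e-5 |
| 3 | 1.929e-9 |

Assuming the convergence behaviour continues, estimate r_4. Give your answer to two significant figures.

6.5e-19

First estimate the order: p ≈ ln(r_3/r_2) / ln(r_2/r_1) = ln(1.929e-9/5.335e-5)/ln(5.335e-5/6.461e-3) = ln(3.61575e-05)/ln(0.00825724) ≈ 2.1322.
Then r_4 ≈ r_3·(r_3/r_2)^p = 1.929e-9·(3.61575e-05)^2.1322 = 1.929e-9·3.38213e-10 ≈ 6.524e-19.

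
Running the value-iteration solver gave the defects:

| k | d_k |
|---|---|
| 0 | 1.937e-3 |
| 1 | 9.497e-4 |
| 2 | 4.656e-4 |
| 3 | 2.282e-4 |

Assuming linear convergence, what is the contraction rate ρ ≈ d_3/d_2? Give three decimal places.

ρ ≈ d_3/d_2 = 2.282e-4/4.656e-4 = 0.49012

0.490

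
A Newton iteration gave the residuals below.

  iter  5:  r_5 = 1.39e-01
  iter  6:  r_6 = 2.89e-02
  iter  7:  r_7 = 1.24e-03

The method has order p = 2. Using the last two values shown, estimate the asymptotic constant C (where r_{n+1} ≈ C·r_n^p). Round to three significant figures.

1.48

C ≈ r_7 / r_6^2
  = 1.24e-03 / (2.89e-02)^2
  = 1.24e-03 / 0.00083521 ≈ 1.4847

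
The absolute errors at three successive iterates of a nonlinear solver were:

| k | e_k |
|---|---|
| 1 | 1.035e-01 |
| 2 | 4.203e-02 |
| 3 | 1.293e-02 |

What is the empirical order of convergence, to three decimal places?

1.308

p ≈ ln(e_3/e_2) / ln(e_2/e_1)
  = ln(1.293e-02/4.203e-02) / ln(4.203e-02/1.035e-01)
  = ln(0.307637) / ln(0.406087)
  = -1.178835 / -0.901188 ≈ 1.308090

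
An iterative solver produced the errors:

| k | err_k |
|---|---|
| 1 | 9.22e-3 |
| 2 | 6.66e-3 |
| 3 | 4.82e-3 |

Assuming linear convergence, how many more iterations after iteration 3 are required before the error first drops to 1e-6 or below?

Rate ρ ≈ err_3/err_2 = 4.82e-3/6.66e-3 = 0.7237.
After j more steps, err_{3+j} ≈ 4.82e-3·ρ^j; need ρ^j ≤ 1e-6/4.82e-3 = 0.000207469.
j ≥ ln(0.000207469)/ln(0.7237) = -8.4805/-0.32338 = 26.225.
So 27 more iterations are needed.

27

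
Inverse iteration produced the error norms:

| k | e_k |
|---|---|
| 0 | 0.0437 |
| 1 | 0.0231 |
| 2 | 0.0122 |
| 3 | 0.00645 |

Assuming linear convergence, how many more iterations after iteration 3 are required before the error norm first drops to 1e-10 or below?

29

Rate ρ ≈ e_3/e_2 = 0.00645/0.0122 = 0.5287.
After j more steps, e_{3+j} ≈ 0.00645·ρ^j; need ρ^j ≤ 1e-10/0.00645 = 1.55039e-08.
j ≥ ln(1.55039e-08)/ln(0.5287) = -17.9822/-0.63733 = 28.215.
So 29 more iterations are needed.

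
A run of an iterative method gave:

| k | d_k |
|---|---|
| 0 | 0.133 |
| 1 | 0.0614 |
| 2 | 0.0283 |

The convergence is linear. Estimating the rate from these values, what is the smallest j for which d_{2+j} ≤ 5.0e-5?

9

Rate ρ ≈ d_2/d_1 = 0.0283/0.0614 = 0.4609.
After j more steps, d_{2+j} ≈ 0.0283·ρ^j; need ρ^j ≤ 5.0e-5/0.0283 = 0.00176678.
j ≥ ln(0.00176678)/ln(0.4609) = -6.3386/-0.77457 = 8.183.
So 9 more iterations are needed.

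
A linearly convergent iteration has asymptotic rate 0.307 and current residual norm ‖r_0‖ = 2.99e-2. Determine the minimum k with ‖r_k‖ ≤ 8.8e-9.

13

After k steps, ‖r_k‖ ≈ 2.99e-2·0.307^k.
Need 0.307^k ≤ 8.8e-9/2.99e-2 = 2.94314e-07.
k ≥ ln(2.94314e-07)/ln(0.307) = -15.0386/-1.18091 = 12.735.
Smallest integer k = 13.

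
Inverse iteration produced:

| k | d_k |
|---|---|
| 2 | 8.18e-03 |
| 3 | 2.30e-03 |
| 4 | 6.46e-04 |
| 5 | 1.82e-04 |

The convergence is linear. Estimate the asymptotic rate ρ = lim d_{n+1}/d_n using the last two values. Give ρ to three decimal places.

ρ ≈ d_5/d_4 = 1.82e-04/6.46e-04 = 0.28173

0.282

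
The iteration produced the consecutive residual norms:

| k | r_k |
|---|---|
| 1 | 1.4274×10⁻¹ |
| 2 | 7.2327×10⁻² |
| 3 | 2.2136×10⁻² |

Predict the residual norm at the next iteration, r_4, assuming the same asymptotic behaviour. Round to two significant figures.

First estimate the order: p ≈ ln(r_3/r_2) / ln(r_2/r_1) = ln(2.2136×10⁻²/7.2327×10⁻²)/ln(7.2327×10⁻²/1.4274×10⁻¹) = ln(0.306054)/ln(0.506704) ≈ 1.7416.
Then r_4 ≈ r_3·(r_3/r_2)^p = 2.2136×10⁻²·(0.306054)^1.7416 = 2.2136×10⁻²·0.127194 ≈ 0.002816.

2.8e-3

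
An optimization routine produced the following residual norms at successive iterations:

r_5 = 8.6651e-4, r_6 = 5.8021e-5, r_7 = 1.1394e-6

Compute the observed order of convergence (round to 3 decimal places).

1.454

p ≈ ln(r_7/r_6) / ln(r_6/r_5)
  = ln(1.1394e-6/5.8021e-5) / ln(5.8021e-5/8.6651e-4)
  = ln(0.0196377) / ln(0.0669594)
  = -3.930304 / -2.703669 ≈ 1.453693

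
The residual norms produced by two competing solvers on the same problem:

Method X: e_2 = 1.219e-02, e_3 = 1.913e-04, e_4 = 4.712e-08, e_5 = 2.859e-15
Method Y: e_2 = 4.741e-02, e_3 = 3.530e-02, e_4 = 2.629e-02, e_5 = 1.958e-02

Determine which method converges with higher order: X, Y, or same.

Method X: p ≈ ln(2.859e-15/4.712e-08)/ln(4.712e-08/1.913e-04) ≈ 2.00.
Method Y: p ≈ ln(1.958e-02/2.629e-02)/ln(2.629e-02/3.530e-02) ≈ 1.00.
Method X has the higher order (≈2.0 vs ≈1.0).

X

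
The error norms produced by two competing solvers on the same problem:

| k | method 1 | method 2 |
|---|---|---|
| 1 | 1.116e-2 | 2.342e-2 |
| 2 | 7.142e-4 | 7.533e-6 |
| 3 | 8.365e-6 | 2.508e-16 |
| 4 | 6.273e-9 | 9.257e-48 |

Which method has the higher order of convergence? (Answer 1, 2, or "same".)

Method 1: p ≈ ln(6.273e-9/8.365e-6)/ln(8.365e-6/7.142e-4) ≈ 1.62.
Method 2: p ≈ ln(9.257e-48/2.508e-16)/ln(2.508e-16/7.533e-6) ≈ 3.00.
Method 2 has the higher order (≈3.0 vs ≈1.6).

2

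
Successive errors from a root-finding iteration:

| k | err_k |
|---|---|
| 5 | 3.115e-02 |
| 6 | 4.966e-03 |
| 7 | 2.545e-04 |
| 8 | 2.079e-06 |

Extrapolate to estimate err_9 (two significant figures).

8.7e-10

First estimate the order: p ≈ ln(err_8/err_7) / ln(err_7/err_6) = ln(2.079e-06/2.545e-04)/ln(2.545e-04/4.966e-03) = ln(0.00816896)/ln(0.0512485) ≈ 1.6181.
Then err_9 ≈ err_8·(err_8/err_7)^p = 2.079e-06·(0.00816896)^1.6181 = 2.079e-06·0.000418482 ≈ 8.7e-10.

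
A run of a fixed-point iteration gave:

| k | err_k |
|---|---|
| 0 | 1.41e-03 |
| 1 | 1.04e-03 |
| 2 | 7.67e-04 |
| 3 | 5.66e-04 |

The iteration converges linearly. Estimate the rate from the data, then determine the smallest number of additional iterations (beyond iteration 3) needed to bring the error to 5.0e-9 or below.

39

Rate ρ ≈ err_3/err_2 = 5.66e-04/7.67e-04 = 0.7379.
After j more steps, err_{3+j} ≈ 5.66e-04·ρ^j; need ρ^j ≤ 5.0e-9/5.66e-04 = 8.83392e-06.
j ≥ ln(8.83392e-06)/ln(0.7379) = -11.6369/-0.30395 = 38.286.
So 39 more iterations are needed.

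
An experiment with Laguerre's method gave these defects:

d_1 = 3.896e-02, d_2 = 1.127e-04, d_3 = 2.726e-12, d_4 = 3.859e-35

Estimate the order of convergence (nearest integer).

Consecutive ratios: d_4/d_3 = 3.859e-35/2.726e-12 = 1.41563e-23, d_3/d_2 = 2.726e-12/1.127e-04 = 2.41881e-08.
p ≈ ln(1.41563e-23)/ln(2.41881e-08) = -52.6119/-17.5374 ≈ 3.00.
So the convergence is cubic (order 3).

3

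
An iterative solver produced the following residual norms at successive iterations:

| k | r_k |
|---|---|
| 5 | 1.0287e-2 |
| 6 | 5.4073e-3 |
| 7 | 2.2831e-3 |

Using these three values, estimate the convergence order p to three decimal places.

p ≈ ln(r_7/r_6) / ln(r_6/r_5)
  = ln(2.2831e-3/5.4073e-3) / ln(5.4073e-3/1.0287e-2)
  = ln(0.422226) / ln(0.525644)
  = -0.862215 / -0.643131 ≈ 1.340652

1.341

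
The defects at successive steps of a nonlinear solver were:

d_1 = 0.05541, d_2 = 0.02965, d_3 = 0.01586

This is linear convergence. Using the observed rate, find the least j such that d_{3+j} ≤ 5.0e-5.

Rate ρ ≈ d_3/d_2 = 0.01586/0.02965 = 0.5349.
After j more steps, d_{3+j} ≈ 0.01586·ρ^j; need ρ^j ≤ 5.0e-5/0.01586 = 0.00315259.
j ≥ ln(0.00315259)/ln(0.5349) = -5.7595/-0.62568 = 9.205.
So 10 more iterations are needed.

10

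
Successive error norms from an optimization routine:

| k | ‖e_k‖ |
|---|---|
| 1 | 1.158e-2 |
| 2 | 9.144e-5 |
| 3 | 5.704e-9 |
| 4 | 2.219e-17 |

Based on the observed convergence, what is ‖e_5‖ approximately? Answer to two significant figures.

3.4e-34

First estimate the order: p ≈ ln(‖e_4‖/‖e_3‖) / ln(‖e_3‖/‖e_2‖) = ln(2.219e-17/5.704e-9)/ln(5.704e-9/9.144e-5) = ln(3.89025e-09)/ln(6.23797e-05) ≈ 2.0000.
Then ‖e_5‖ ≈ ‖e_4‖·(‖e_4‖/‖e_3‖)^p = 2.219e-17·(3.89025e-09)^2.0000 = 2.219e-17·1.5134e-17 ≈ 3.358e-34.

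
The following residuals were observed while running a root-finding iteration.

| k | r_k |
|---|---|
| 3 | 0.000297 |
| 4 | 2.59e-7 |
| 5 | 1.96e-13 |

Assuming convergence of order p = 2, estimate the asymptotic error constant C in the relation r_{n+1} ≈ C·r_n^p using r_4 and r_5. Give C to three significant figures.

C ≈ r_5 / r_4^2
  = 1.96e-13 / (2.59e-7)^2
  = 1.96e-13 / 6.7081e-14 ≈ 2.9218

2.92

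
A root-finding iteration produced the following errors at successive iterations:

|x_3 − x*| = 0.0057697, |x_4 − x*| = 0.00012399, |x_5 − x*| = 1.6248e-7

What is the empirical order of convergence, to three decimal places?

p ≈ ln(|x_5 − x*|/|x_4 − x*|) / ln(|x_4 − x*|/|x_3 − x*|)
  = ln(1.6248e-7/0.00012399) / ln(0.00012399/0.0057697)
  = ln(0.00131043) / ln(0.0214899)
  = -6.637400 / -3.840172 ≈ 1.728412

1.728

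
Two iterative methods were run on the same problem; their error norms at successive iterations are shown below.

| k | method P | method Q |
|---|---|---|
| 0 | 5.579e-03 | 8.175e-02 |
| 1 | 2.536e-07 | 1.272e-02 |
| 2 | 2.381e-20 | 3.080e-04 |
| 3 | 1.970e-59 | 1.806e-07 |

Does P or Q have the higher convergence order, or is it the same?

Method P: p ≈ ln(1.970e-59/2.381e-20)/ln(2.381e-20/2.536e-07) ≈ 3.00.
Method Q: p ≈ ln(1.806e-07/3.080e-04)/ln(3.080e-04/1.272e-02) ≈ 2.00.
Method P has the higher order (≈3.0 vs ≈2.0).

P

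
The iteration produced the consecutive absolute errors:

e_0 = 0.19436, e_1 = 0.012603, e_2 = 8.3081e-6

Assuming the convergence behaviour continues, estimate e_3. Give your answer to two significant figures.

2.5e-14

First estimate the order: p ≈ ln(e_2/e_1) / ln(e_1/e_0) = ln(8.3081e-6/0.012603)/ln(0.012603/0.19436) = ln(0.000659216)/ln(0.0648436) ≈ 2.6773.
Then e_3 ≈ e_2·(e_2/e_1)^p = 8.3081e-6·(0.000659216)^2.6773 = 8.3081e-6·3.04497e-09 ≈ 2.53e-14.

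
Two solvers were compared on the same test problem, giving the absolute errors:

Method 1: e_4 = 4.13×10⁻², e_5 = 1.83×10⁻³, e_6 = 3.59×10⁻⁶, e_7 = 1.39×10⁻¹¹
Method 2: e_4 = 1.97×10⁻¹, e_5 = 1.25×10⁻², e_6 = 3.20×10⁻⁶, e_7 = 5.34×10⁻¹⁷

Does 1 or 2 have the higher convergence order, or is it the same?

Method 1: p ≈ ln(1.39×10⁻¹¹/3.59×10⁻⁶)/ln(3.59×10⁻⁶/1.83×10⁻³) ≈ 2.00.
Method 2: p ≈ ln(5.34×10⁻¹⁷/3.20×10⁻⁶)/ln(3.20×10⁻⁶/1.25×10⁻²) ≈ 3.00.
Method 2 has the higher order (≈3.0 vs ≈2.0).

2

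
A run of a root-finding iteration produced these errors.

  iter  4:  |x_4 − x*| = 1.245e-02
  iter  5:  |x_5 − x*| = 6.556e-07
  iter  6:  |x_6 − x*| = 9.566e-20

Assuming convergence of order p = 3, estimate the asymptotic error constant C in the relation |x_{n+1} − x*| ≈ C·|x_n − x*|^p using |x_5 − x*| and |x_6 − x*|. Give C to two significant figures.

0.34

C ≈ |x_6 − x*| / |x_5 − x*|^3
  = 9.566e-20 / (6.556e-07)^3
  = 9.566e-20 / 2.81784e-19 ≈ 0.33948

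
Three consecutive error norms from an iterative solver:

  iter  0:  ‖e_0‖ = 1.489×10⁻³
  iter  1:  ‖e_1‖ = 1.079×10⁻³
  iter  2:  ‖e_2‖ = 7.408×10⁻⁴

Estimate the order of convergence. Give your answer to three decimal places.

1.168

p ≈ ln(‖e_2‖/‖e_1‖) / ln(‖e_1‖/‖e_0‖)
  = ln(7.408×10⁻⁴/1.079×10⁻³) / ln(1.079×10⁻³/1.489×10⁻³)
  = ln(0.686562) / ln(0.724647)
  = -0.376059 / -0.322071 ≈ 1.167628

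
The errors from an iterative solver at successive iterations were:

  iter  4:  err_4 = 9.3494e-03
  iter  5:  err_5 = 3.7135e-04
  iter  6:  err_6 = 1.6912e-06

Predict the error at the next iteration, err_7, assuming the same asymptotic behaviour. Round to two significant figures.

First estimate the order: p ≈ ln(err_6/err_5) / ln(err_5/err_4) = ln(1.6912e-06/3.7135e-04)/ln(3.7135e-04/9.3494e-03) = ln(0.00455419)/ln(0.0397191) ≈ 1.6714.
Then err_7 ≈ err_6·(err_6/err_5)^p = 1.6912e-06·(0.00455419)^1.6714 = 1.6912e-06·0.000121974 ≈ 2.063e-10.

2.1e-10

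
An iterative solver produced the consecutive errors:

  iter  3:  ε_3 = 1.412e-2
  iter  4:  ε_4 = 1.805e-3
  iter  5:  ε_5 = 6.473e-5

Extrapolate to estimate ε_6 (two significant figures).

First estimate the order: p ≈ ln(ε_5/ε_4) / ln(ε_4/ε_3) = ln(6.473e-5/1.805e-3)/ln(1.805e-3/1.412e-2) = ln(0.0358615)/ln(0.127833) ≈ 1.6179.
Then ε_6 ≈ ε_5·(ε_5/ε_4)^p = 6.473e-5·(0.0358615)^1.6179 = 6.473e-5·0.00458705 ≈ 2.969e-07.

3.0e-7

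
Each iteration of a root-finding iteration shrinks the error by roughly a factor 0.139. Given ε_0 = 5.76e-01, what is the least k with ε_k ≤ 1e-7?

After k steps, ε_k ≈ 5.76e-01·0.139^k.
Need 0.139^k ≤ 1e-7/5.76e-01 = 1.73611e-07.
k ≥ ln(1.73611e-07)/ln(0.139) = -15.5664/-1.97328 = 7.889.
Smallest integer k = 8.

8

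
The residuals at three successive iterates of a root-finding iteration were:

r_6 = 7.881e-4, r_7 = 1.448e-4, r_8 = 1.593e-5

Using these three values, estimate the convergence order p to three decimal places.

p ≈ ln(r_8/r_7) / ln(r_7/r_6)
  = ln(1.593e-5/1.448e-4) / ln(1.448e-4/7.881e-4)
  = ln(0.110014) / ln(0.183733)
  = -2.207148 / -1.694272 ≈ 1.302712

1.303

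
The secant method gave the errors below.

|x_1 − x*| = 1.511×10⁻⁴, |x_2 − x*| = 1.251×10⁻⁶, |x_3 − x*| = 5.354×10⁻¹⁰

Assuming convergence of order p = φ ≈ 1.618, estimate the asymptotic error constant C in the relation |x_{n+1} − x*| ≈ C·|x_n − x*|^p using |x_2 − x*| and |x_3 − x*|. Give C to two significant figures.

C ≈ |x_3 − x*| / |x_2 − x*|^1.618
  = 5.354×10⁻¹⁰ / (1.251×10⁻⁶)^1.618
  = 5.354×10⁻¹⁰ / 2.81425e-10 ≈ 1.9025

1.9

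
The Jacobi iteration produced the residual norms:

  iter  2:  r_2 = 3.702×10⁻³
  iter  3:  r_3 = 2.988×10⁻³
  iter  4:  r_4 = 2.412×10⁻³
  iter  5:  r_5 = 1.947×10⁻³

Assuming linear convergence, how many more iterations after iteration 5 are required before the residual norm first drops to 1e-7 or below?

Rate ρ ≈ r_5/r_4 = 1.947×10⁻³/2.412×10⁻³ = 0.8072.
After j more steps, r_{5+j} ≈ 1.947×10⁻³·ρ^j; need ρ^j ≤ 1e-7/1.947×10⁻³ = 5.13611e-05.
j ≥ ln(5.13611e-05)/ln(0.8072) = -9.8766/-0.21418 = 46.114.
So 47 more iterations are needed.

47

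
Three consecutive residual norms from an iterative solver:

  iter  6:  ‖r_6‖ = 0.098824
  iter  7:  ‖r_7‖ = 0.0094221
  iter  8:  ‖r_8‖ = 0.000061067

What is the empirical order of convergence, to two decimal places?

p ≈ ln(‖r_8‖/‖r_7‖) / ln(‖r_7‖/‖r_6‖)
  = ln(0.000061067/0.0094221) / ln(0.0094221/0.098824)
  = ln(0.00648125) / ln(0.0953422)
  = -5.03884 / -2.35028 ≈ 2.14393

2.14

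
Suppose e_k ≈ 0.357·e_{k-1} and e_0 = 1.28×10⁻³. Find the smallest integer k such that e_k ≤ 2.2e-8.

11

After k steps, e_k ≈ 1.28×10⁻³·0.357^k.
Need 0.357^k ≤ 2.2e-8/1.28×10⁻³ = 1.71875e-05.
k ≥ ln(1.71875e-05)/ln(0.357) = -10.9713/-1.03002 = 10.652.
Smallest integer k = 11.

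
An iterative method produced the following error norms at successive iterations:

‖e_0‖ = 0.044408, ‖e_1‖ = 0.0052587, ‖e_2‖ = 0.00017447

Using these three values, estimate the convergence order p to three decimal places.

p ≈ ln(‖e_2‖/‖e_1‖) / ln(‖e_1‖/‖e_0‖)
  = ln(0.00017447/0.0052587) / ln(0.0052587/0.044408)
  = ln(0.0331774) / ln(0.118418)
  = -3.405886 / -2.133535 ≈ 1.596358

1.596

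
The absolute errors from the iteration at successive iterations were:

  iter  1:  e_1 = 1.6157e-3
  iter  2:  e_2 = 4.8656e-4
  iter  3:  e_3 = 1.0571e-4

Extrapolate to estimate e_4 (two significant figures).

1.5e-5

First estimate the order: p ≈ ln(e_3/e_2) / ln(e_2/e_1) = ln(1.0571e-4/4.8656e-4)/ln(4.8656e-4/1.6157e-3) = ln(0.21726)/ln(0.301145) ≈ 1.2720.
Then e_4 ≈ e_3·(e_3/e_2)^p = 1.0571e-4·(0.21726)^1.2720 = 1.0571e-4·0.143429 ≈ 1.516e-05.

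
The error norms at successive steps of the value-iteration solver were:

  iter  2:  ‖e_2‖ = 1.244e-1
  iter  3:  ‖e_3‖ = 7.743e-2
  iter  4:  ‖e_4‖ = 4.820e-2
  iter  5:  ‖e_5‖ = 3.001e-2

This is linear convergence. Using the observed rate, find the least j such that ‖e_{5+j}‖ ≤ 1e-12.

Rate ρ ≈ ‖e_5‖/‖e_4‖ = 3.001e-2/4.820e-2 = 0.6226.
After j more steps, ‖e_{5+j}‖ ≈ 3.001e-2·ρ^j; need ρ^j ≤ 1e-12/3.001e-2 = 3.33222e-11.
j ≥ ln(3.33222e-11)/ln(0.6226) = -24.1248/-0.47385 = 50.912.
So 51 more iterations are needed.

51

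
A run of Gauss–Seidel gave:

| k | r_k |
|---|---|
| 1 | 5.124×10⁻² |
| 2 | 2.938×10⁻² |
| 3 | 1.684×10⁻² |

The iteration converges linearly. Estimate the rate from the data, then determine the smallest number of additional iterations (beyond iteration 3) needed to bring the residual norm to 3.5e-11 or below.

Rate ρ ≈ r_3/r_2 = 1.684×10⁻²/2.938×10⁻² = 0.5732.
After j more steps, r_{3+j} ≈ 1.684×10⁻²·ρ^j; need ρ^j ≤ 3.5e-11/1.684×10⁻² = 2.07838e-09.
j ≥ ln(2.07838e-09)/ln(0.5732) = -19.9917/-0.55652 = 35.923.
So 36 more iterations are needed.

36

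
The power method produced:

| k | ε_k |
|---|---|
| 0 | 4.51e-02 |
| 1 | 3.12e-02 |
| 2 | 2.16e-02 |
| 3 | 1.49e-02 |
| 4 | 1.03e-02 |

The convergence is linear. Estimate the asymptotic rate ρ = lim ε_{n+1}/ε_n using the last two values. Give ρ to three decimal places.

ρ ≈ ε_4/ε_3 = 1.03e-02/1.49e-02 = 0.69128

0.691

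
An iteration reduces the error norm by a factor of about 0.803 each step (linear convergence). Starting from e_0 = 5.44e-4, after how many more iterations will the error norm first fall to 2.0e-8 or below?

After k steps, e_k ≈ 5.44e-4·0.803^k.
Need 0.803^k ≤ 2.0e-8/5.44e-4 = 3.67647e-05.
k ≥ ln(3.67647e-05)/ln(0.803) = -10.2110/-0.21940 = 46.541.
Smallest integer k = 47.

47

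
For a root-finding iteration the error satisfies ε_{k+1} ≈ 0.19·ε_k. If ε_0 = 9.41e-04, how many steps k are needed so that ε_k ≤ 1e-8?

After k steps, ε_k ≈ 9.41e-04·0.19^k.
Need 0.19^k ≤ 1e-8/9.41e-04 = 1.0627e-05.
k ≥ ln(1.0627e-05)/ln(0.19) = -11.4521/-1.66073 = 6.896.
Smallest integer k = 7.

7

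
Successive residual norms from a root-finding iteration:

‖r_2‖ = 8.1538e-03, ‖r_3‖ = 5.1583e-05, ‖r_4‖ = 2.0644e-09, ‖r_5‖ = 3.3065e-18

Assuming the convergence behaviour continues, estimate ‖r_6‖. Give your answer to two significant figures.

8.5e-36

First estimate the order: p ≈ ln(‖r_5‖/‖r_4‖) / ln(‖r_4‖/‖r_3‖) = ln(3.3065e-18/2.0644e-09)/ln(2.0644e-09/5.1583e-05) = ln(1.60168e-09)/ln(4.00209e-05) ≈ 2.0000.
Then ‖r_6‖ ≈ ‖r_5‖·(‖r_5‖/‖r_4‖)^p = 3.3065e-18·(1.60168e-09)^2.0000 = 3.3065e-18·2.56538e-18 ≈ 8.482e-36.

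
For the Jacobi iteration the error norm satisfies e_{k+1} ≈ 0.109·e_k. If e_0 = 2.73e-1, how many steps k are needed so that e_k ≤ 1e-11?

11

After k steps, e_k ≈ 2.73e-1·0.109^k.
Need 0.109^k ≤ 1e-11/2.73e-1 = 3.663e-11.
k ≥ ln(3.663e-11)/ln(0.109) = -24.0302/-2.21641 = 10.842.
Smallest integer k = 11.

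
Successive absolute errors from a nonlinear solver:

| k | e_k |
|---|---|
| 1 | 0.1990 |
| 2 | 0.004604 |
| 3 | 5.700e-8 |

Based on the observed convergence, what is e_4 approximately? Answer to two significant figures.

1.1e-22

First estimate the order: p ≈ ln(e_3/e_2) / ln(e_2/e_1) = ln(5.700e-8/0.004604)/ln(0.004604/0.1990) = ln(1.23805e-05)/ln(0.0231357) ≈ 3.0001.
Then e_4 ≈ e_3·(e_3/e_2)^p = 5.700e-8·(1.23805e-05)^3.0001 = 5.700e-8·1.8955e-15 ≈ 1.08e-22.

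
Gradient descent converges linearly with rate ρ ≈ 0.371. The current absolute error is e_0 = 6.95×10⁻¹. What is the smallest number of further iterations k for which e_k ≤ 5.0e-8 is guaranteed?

After k steps, e_k ≈ 6.95×10⁻¹·0.371^k.
Need 0.371^k ≤ 5.0e-8/6.95×10⁻¹ = 7.19424e-08.
k ≥ ln(7.19424e-08)/ln(0.371) = -16.4474/-0.99155 = 16.588.
Smallest integer k = 17.

17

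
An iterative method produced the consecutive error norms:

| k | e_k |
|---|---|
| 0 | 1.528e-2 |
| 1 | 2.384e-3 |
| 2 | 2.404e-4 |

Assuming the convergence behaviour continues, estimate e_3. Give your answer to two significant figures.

First estimate the order: p ≈ ln(e_2/e_1) / ln(e_1/e_0) = ln(2.404e-4/2.384e-3)/ln(2.384e-3/1.528e-2) = ln(0.100839)/ln(0.156021) ≈ 1.2349.
Then e_3 ≈ e_2·(e_2/e_1)^p = 2.404e-4·(0.100839)^1.2349 = 2.404e-4·0.0588276 ≈ 1.414e-05.

1.4e-5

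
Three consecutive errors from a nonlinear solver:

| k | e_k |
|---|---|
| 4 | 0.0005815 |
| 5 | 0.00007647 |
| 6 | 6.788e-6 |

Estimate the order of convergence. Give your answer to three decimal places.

1.194

p ≈ ln(e_6/e_5) / ln(e_5/e_4)
  = ln(6.788e-6/0.00007647) / ln(0.00007647/0.0005815)
  = ln(0.0887668) / ln(0.131505)
  = -2.421743 / -2.028710 ≈ 1.193735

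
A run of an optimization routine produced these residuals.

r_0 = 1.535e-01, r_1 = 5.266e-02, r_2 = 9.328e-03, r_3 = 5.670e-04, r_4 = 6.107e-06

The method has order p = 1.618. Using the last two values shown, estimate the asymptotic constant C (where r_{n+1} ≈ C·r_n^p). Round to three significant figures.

1.09

C ≈ r_4 / r_3^1.618
  = 6.107e-06 / (5.670e-04)^1.618
  = 6.107e-06 / 5.58853e-06 ≈ 1.0928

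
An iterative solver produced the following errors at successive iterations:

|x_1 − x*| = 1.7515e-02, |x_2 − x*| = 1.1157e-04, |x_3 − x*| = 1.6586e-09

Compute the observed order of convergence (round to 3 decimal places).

p ≈ ln(|x_3 − x*|/|x_2 − x*|) / ln(|x_2 − x*|/|x_1 − x*|)
  = ln(1.6586e-09/1.1157e-04) / ln(1.1157e-04/1.7515e-02)
  = ln(1.4866e-05) / ln(0.00636997)
  = -11.116434 / -5.056161 ≈ 2.198592

2.199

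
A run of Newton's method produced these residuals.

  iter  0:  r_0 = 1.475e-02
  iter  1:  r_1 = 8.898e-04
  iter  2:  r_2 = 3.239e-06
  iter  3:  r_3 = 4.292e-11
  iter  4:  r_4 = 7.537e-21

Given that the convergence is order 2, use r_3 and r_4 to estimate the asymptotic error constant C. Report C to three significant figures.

4.09

C ≈ r_4 / r_3^2
  = 7.537e-21 / (4.292e-11)^2
  = 7.537e-21 / 1.84213e-21 ≈ 4.0915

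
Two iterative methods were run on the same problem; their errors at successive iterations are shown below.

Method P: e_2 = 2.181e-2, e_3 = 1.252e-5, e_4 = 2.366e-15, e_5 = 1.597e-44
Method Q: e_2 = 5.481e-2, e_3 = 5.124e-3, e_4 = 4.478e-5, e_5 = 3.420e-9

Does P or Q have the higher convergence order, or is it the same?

P

Method P: p ≈ ln(1.597e-44/2.366e-15)/ln(2.366e-15/1.252e-5) ≈ 3.00.
Method Q: p ≈ ln(3.420e-9/4.478e-5)/ln(4.478e-5/5.124e-3) ≈ 2.00.
Method P has the higher order (≈3.0 vs ≈2.0).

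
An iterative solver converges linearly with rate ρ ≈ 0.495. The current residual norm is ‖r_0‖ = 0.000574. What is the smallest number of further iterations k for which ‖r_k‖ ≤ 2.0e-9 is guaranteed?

18

After k steps, ‖r_k‖ ≈ 0.000574·0.495^k.
Need 0.495^k ≤ 2.0e-9/0.000574 = 3.48432e-06.
k ≥ ln(3.48432e-06)/ln(0.495) = -12.5672/-0.70320 = 17.871.
Smallest integer k = 18.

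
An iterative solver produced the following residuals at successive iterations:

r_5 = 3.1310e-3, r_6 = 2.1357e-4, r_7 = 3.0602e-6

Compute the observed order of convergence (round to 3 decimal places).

p ≈ ln(r_7/r_6) / ln(r_6/r_5)
  = ln(3.0602e-6/2.1357e-4) / ln(2.1357e-4/3.1310e-3)
  = ln(0.0143288) / ln(0.0682114)
  = -4.245484 / -2.685144 ≈ 1.581101

1.581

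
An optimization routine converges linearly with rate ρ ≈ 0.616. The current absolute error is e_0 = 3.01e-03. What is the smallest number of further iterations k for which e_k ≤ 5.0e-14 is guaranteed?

52

After k steps, e_k ≈ 3.01e-03·0.616^k.
Need 0.616^k ≤ 5.0e-14/3.01e-03 = 1.66113e-11.
k ≥ ln(1.66113e-11)/ln(0.616) = -24.8209/-0.48451 = 51.229.
Smallest integer k = 52.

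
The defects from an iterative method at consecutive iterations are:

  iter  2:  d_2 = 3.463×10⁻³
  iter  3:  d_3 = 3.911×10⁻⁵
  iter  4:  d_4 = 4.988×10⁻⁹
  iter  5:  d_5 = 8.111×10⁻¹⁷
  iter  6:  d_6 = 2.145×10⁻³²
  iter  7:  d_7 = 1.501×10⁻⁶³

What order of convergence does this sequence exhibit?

Consecutive ratios: d_7/d_6 = 1.501×10⁻⁶³/2.145×10⁻³² = 6.99767e-32, d_6/d_5 = 2.145×10⁻³²/8.111×10⁻¹⁷ = 2.64456e-16.
p ≈ ln(6.99767e-32)/ln(2.64456e-16) = -71.7371/-35.8689 ≈ 2.00.
So the convergence is quadratic (order 2).

2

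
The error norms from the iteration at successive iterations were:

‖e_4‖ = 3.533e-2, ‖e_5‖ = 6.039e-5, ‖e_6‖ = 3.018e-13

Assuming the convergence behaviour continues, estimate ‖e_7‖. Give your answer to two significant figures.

First estimate the order: p ≈ ln(‖e_6‖/‖e_5‖) / ln(‖e_5‖/‖e_4‖) = ln(3.018e-13/6.039e-5)/ln(6.039e-5/3.533e-2) = ln(4.99752e-09)/ln(0.00170931) ≈ 2.9999.
Then ‖e_7‖ ≈ ‖e_6‖·(‖e_6‖/‖e_5‖)^p = 3.018e-13·(4.99752e-09)^2.9999 = 3.018e-13·1.25053e-25 ≈ 3.774e-38.

3.8e-38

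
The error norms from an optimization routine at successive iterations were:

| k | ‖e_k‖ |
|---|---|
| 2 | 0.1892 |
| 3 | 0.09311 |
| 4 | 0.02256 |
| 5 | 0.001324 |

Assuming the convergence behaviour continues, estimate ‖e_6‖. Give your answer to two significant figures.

4.6e-6

First estimate the order: p ≈ ln(‖e_5‖/‖e_4‖) / ln(‖e_4‖/‖e_3‖) = ln(0.001324/0.02256)/ln(0.02256/0.09311) = ln(0.0586879)/ln(0.242294) ≈ 2.0002.
Then ‖e_6‖ ≈ ‖e_5‖·(‖e_5‖/‖e_4‖)^p = 0.001324·(0.0586879)^2.0002 = 0.001324·0.00344232 ≈ 4.558e-06.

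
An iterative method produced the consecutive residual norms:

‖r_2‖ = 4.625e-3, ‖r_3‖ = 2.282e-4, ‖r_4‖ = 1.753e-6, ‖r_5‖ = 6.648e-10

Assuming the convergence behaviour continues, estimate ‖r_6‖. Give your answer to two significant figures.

First estimate the order: p ≈ ln(‖r_5‖/‖r_4‖) / ln(‖r_4‖/‖r_3‖) = ln(6.648e-10/1.753e-6)/ln(1.753e-6/2.282e-4) = ln(0.000379236)/ln(0.00768186) ≈ 1.6179.
Then ‖r_6‖ ≈ ‖r_5‖·(‖r_5‖/‖r_4‖)^p = 6.648e-10·(0.000379236)^1.6179 = 6.648e-10·2.91755e-06 ≈ 1.94e-15.

1.9e-15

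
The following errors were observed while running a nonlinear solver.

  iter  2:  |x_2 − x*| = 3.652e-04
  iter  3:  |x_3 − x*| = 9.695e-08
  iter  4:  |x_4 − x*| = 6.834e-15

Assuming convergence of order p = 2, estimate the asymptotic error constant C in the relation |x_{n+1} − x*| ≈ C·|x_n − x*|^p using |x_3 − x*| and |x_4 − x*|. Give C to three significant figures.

C ≈ |x_4 − x*| / |x_3 − x*|^2
  = 6.834e-15 / (9.695e-08)^2
  = 6.834e-15 / 9.3993e-15 ≈ 0.72708

0.727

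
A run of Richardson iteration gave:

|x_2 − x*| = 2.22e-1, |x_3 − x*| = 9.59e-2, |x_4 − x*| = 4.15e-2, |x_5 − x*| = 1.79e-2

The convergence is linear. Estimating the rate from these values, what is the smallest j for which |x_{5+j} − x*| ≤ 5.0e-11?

Rate ρ ≈ |x_5 − x*|/|x_4 − x*| = 1.79e-2/4.15e-2 = 0.4313.
After j more steps, |x_{5+j} − x*| ≈ 1.79e-2·ρ^j; need ρ^j ≤ 5.0e-11/1.79e-2 = 2.7933e-09.
j ≥ ln(2.7933e-09)/ln(0.4313) = -19.6960/-0.84095 = 23.421.
So 24 more iterations are needed.

24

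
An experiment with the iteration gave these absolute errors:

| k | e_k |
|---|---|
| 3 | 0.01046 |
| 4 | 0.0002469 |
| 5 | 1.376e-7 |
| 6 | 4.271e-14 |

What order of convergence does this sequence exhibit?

Consecutive ratios: e_6/e_5 = 4.271e-14/1.376e-7 = 3.10392e-07, e_5/e_4 = 1.376e-7/0.0002469 = 0.000557311.
p ≈ ln(3.10392e-07)/ln(0.000557311) = -14.9854/-7.4924 ≈ 2.00.
So the convergence is quadratic (order 2).

2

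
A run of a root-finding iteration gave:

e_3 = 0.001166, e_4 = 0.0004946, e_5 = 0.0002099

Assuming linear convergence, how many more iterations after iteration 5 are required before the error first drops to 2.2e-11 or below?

Rate ρ ≈ e_5/e_4 = 0.0002099/0.0004946 = 0.4244.
After j more steps, e_{5+j} ≈ 0.0002099·ρ^j; need ρ^j ≤ 2.2e-11/0.0002099 = 1.04812e-07.
j ≥ ln(1.04812e-07)/ln(0.4244) = -16.0711/-0.85708 = 18.751.
So 19 more iterations are needed.

19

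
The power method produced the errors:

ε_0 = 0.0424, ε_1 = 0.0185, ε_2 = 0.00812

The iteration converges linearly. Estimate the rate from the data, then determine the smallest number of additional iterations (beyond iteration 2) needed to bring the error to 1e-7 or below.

14

Rate ρ ≈ ε_2/ε_1 = 0.00812/0.0185 = 0.4389.
After j more steps, ε_{2+j} ≈ 0.00812·ρ^j; need ρ^j ≤ 1e-7/0.00812 = 1.23153e-05.
j ≥ ln(1.23153e-05)/ln(0.4389) = -11.3047/-0.82348 = 13.728.
So 14 more iterations are needed.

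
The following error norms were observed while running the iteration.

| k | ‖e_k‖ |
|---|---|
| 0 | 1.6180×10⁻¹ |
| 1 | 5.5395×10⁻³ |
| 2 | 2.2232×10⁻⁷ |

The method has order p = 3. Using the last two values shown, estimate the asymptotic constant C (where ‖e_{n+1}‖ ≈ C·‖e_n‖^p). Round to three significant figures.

C ≈ ‖e_2‖ / ‖e_1‖^3
  = 2.2232×10⁻⁷ / (5.5395×10⁻³)^3
  = 2.2232×10⁻⁷ / 1.69985e-07 ≈ 1.3079

1.31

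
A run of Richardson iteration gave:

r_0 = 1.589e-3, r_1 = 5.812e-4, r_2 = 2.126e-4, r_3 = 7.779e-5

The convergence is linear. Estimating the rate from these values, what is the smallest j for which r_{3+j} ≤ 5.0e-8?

8

Rate ρ ≈ r_3/r_2 = 7.779e-5/2.126e-4 = 0.3659.
After j more steps, r_{3+j} ≈ 7.779e-5·ρ^j; need ρ^j ≤ 5.0e-8/7.779e-5 = 0.000642756.
j ≥ ln(0.000642756)/ln(0.3659) = -7.3497/-1.00540 = 7.310.
So 8 more iterations are needed.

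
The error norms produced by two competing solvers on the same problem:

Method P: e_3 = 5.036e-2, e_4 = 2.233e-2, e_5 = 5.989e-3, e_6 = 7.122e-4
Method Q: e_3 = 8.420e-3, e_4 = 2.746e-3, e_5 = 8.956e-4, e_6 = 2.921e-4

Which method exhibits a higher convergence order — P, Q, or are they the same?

Method P: p ≈ ln(7.122e-4/5.989e-3)/ln(5.989e-3/2.233e-2) ≈ 1.62.
Method Q: p ≈ ln(2.921e-4/8.956e-4)/ln(8.956e-4/2.746e-3) ≈ 1.00.
Method P has the higher order (≈1.6 vs ≈1.0).

P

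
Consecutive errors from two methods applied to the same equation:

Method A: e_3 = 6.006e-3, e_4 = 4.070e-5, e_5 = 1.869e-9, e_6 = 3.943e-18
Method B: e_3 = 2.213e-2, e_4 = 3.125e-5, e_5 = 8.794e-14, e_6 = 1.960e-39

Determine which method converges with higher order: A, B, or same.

B

Method A: p ≈ ln(3.943e-18/1.869e-9)/ln(1.869e-9/4.070e-5) ≈ 2.00.
Method B: p ≈ ln(1.960e-39/8.794e-14)/ln(8.794e-14/3.125e-5) ≈ 3.00.
Method B has the higher order (≈3.0 vs ≈2.0).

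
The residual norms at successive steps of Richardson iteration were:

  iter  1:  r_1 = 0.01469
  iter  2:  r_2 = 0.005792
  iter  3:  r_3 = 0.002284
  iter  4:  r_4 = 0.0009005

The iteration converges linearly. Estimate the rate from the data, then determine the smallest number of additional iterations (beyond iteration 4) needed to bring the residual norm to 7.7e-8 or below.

11

Rate ρ ≈ r_4/r_3 = 0.0009005/0.002284 = 0.3943.
After j more steps, r_{4+j} ≈ 0.0009005·ρ^j; need ρ^j ≤ 7.7e-8/0.0009005 = 8.55081e-05.
j ≥ ln(8.55081e-05)/ln(0.3943) = -9.3669/-0.93064 = 10.065.
So 11 more iterations are needed.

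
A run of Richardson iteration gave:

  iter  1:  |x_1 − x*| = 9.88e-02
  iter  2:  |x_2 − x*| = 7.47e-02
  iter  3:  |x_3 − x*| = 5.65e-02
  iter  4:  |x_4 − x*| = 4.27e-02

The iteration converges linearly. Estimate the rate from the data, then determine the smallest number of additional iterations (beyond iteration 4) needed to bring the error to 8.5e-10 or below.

64

Rate ρ ≈ |x_4 − x*|/|x_3 − x*| = 4.27e-02/5.65e-02 = 0.7558.
After j more steps, |x_{4+j} − x*| ≈ 4.27e-02·ρ^j; need ρ^j ≤ 8.5e-10/4.27e-02 = 1.99063e-08.
j ≥ ln(1.99063e-08)/ln(0.7558) = -17.7322/-0.27998 = 63.334.
So 64 more iterations are needed.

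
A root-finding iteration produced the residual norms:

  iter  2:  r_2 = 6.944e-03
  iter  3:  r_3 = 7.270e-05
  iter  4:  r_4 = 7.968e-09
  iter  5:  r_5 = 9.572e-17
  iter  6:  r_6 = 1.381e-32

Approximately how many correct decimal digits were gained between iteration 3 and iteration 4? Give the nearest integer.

4

Digits gained ≈ log₁₀(r_3/r_4) = log₁₀(7.270e-05/7.968e-09) = log₁₀(9124) ≈ 3.960.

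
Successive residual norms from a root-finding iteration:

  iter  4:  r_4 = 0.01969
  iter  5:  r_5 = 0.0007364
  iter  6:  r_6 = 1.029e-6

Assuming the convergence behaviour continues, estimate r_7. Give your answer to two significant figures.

First estimate the order: p ≈ ln(r_6/r_5) / ln(r_5/r_4) = ln(1.029e-6/0.0007364)/ln(0.0007364/0.01969) = ln(0.00139734)/ln(0.0373997) ≈ 2.0003.
Then r_7 ≈ r_6·(r_6/r_5)^p = 1.029e-6·(0.00139734)^2.0003 = 1.029e-6·1.94871e-06 ≈ 2.005e-12.

2.0e-12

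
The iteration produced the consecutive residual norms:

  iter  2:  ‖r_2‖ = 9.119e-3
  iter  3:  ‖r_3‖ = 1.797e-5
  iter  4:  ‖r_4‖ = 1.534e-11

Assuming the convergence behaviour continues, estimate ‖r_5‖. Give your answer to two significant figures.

First estimate the order: p ≈ ln(‖r_4‖/‖r_3‖) / ln(‖r_3‖/‖r_2‖) = ln(1.534e-11/1.797e-5)/ln(1.797e-5/9.119e-3) = ln(8.53645e-07)/ln(0.00197061) ≈ 2.2432.
Then ‖r_5‖ ≈ ‖r_4‖·(‖r_4‖/‖r_3‖)^p = 1.534e-11·(8.53645e-07)^2.2432 = 1.534e-11·2.4358e-14 ≈ 3.737e-25.

3.7e-25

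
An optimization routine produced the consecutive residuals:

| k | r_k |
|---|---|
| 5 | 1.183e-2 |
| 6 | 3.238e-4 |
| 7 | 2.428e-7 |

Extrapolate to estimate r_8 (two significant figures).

1.4e-13

First estimate the order: p ≈ ln(r_7/r_6) / ln(r_6/r_5) = ln(2.428e-7/3.238e-4)/ln(3.238e-4/1.183e-2) = ln(0.000749846)/ln(0.0273711) ≈ 1.9998.
Then r_8 ≈ r_7·(r_7/r_6)^p = 2.428e-7·(0.000749846)^1.9998 = 2.428e-7·5.63079e-07 ≈ 1.367e-13.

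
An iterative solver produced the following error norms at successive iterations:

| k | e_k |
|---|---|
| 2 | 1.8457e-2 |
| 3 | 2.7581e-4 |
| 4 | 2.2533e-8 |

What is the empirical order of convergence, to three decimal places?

p ≈ ln(e_4/e_3) / ln(e_3/e_2)
  = ln(2.2533e-8/2.7581e-4) / ln(2.7581e-4/1.8457e-2)
  = ln(8.16975e-05) / ln(0.0149434)
  = -9.412487 / -4.203486 ≈ 2.239210

2.239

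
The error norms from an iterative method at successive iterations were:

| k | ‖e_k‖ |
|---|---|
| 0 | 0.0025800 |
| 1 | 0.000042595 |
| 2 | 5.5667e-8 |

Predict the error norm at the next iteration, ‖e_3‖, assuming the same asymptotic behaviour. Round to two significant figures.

First estimate the order: p ≈ ln(‖e_2‖/‖e_1‖) / ln(‖e_1‖/‖e_0‖) = ln(5.5667e-8/0.000042595)/ln(0.000042595/0.0025800) = ln(0.00130689)/ln(0.0165097) ≈ 1.6180.
Then ‖e_3‖ ≈ ‖e_2‖·(‖e_2‖/‖e_1‖)^p = 5.5667e-8·(0.00130689)^1.6180 = 5.5667e-8·2.15812e-05 ≈ 1.201e-12.

1.2e-12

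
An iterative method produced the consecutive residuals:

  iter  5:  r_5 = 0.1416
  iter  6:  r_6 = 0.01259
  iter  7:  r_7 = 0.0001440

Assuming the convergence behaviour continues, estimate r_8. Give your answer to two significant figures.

First estimate the order: p ≈ ln(r_7/r_6) / ln(r_6/r_5) = ln(0.0001440/0.01259)/ln(0.01259/0.1416) = ln(0.0114376)/ln(0.0889124) ≈ 1.8474.
Then r_8 ≈ r_7·(r_7/r_6)^p = 0.0001440·(0.0114376)^1.8474 = 0.0001440·0.000258802 ≈ 3.727e-08.

3.7e-8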